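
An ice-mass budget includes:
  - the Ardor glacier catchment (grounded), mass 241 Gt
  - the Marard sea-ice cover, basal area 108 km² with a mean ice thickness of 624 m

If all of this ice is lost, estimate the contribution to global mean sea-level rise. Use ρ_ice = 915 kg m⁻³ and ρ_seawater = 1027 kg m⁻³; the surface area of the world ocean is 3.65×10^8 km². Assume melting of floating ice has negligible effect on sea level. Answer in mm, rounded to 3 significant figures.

≈ 0.643 mm

Ardor: 241 Gt = 2.410×10^14 kg; dividing by ρ_w = 1027 kg m⁻³ gives 2.347×10^11 m³ of water.
The Marard sea-ice cover is floating and already displaces its own weight of water, so its melt adds essentially nothing to sea level.
Total added water ≈ 2.347×10^11 m³ over 3.65×10^14 m² → Δh = 6.43×10^-4 m = 0.643 mm.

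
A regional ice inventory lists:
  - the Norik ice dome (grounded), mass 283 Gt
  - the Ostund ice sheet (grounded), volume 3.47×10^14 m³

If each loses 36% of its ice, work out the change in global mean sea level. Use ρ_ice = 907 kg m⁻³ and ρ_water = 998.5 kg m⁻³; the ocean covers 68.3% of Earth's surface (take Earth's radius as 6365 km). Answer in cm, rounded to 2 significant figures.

≈ 33 cm

Norik: 0.36 × 283 Gt = 1.019×10^14 kg; dividing by ρ_w = 998.5 kg m⁻³ gives 1.020×10^11 m³ of water.
Ostund: 0.36 × 3.47×10^14 m³ × (907/998.5) = 1.135×10^14 m³ of water.
Total added water ≈ 1.136×10^14 m³ over 3.48×10^14 m² → Δh = 0.327 m = 33 cm.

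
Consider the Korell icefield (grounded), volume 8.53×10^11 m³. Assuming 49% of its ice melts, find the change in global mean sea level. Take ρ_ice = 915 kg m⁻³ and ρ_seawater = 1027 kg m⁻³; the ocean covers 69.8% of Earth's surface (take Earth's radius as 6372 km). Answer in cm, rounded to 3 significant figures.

Korell: 0.49 × 8.53×10^11 m³ × (915/1027) = 3.724×10^11 m³ of water.
Spread over 3.56×10^14 m² of ocean, Δh = 3.724×10^11 / 3.56×10^14 = 1.05×10^-3 m = 0.105 cm.

≈ 0.105 cm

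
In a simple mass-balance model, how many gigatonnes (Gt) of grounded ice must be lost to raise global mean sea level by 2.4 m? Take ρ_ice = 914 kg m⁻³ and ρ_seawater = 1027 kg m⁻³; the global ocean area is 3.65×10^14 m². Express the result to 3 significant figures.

Required water volume = Δh × A = 2.4 m × 3.65×10^14 m² = 8.760×10^14 m³.
ρ_w = 1027 kg m⁻³, so the mass of water = 8.760×10^14 m³ × 1027 kg m⁻³ = 8.997×10^17 kg = 9.00×10^5 Gt (and the same mass of ice, by conservation).

≈ 9.00×10^5 Gt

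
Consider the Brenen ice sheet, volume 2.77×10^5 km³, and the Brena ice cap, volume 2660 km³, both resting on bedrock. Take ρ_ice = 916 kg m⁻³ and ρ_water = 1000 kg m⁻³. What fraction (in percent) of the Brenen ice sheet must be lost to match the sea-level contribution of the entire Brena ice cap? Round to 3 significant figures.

Equal sea-level rise means equal mass of meltwater, i.e. equal mass of ice lost.
Ice mass of Brena: 2.437×10^15 kg; ice mass of Brenen: 2.537×10^17 kg.
Fraction required = 2.437×10^15 / 2.537×10^17 = 9.60×10^-3 → 0.960 %.

≈ 0.960 %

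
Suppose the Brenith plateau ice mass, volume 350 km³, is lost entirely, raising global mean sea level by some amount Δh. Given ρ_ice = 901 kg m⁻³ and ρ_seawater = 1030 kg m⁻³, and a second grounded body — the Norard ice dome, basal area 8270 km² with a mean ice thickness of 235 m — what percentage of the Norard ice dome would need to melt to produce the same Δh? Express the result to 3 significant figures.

Equal sea-level rise means equal mass of meltwater, i.e. equal mass of ice lost.
Ice mass of Brenith: 3.154×10^14 kg; ice mass of Norard: 1.751×10^15 kg.
Fraction required = 3.154×10^14 / 1.751×10^15 = 0.180 → 18.0 %.

≈ 18.0 %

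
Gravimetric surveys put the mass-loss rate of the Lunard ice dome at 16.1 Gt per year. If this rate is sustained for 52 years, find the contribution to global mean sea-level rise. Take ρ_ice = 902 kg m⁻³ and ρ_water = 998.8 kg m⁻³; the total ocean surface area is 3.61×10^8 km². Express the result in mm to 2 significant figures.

≈ 2.3 mm

Total mass lost = 16.1 Gt/yr × 52 yr = 837.2 Gt = 8.372×10^14 kg.
ρ_w = 998.8 kg m⁻³, so water volume = 8.372×10^14 / 998.8 = 8.382×10^11 m³.
Δh = 8.382×10^11 / 3.61×10^14 = 2.32×10^-3 m = 2.3 mm.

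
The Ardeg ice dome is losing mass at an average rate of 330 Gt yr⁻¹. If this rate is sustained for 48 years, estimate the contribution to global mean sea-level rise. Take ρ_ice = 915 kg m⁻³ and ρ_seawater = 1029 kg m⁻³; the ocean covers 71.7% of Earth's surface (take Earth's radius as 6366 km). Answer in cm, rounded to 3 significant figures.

Total mass lost = 330 Gt/yr × 48 yr = 1.584×10^4 Gt = 1.584×10^16 kg.
ρ_w = 1029 kg m⁻³, so water volume = 1.584×10^16 / 1029 = 1.539×10^13 m³.
Δh = 1.539×10^13 / 3.65×10^14 = 0.0422 m = 4.22 cm.

≈ 4.22 cm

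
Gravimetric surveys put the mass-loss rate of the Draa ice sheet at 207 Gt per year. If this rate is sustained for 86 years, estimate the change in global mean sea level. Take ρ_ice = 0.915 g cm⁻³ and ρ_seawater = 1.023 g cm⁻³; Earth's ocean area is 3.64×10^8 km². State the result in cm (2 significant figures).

Total mass lost = 207 Gt/yr × 86 yr = 1.780×10^4 Gt = 1.780×10^16 kg.
ρ_w = 1.023 g cm⁻³ = 1023 kg m⁻³, so water volume = 1.780×10^16 / 1023 = 1.740×10^13 m³.
Δh = 1.740×10^13 / 3.64×10^14 = 0.0478 m = 4.8 cm.

≈ 4.8 cm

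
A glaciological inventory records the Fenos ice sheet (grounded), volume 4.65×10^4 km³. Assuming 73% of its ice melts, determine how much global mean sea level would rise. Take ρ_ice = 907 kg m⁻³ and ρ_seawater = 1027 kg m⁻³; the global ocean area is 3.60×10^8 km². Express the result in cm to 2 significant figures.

≈ 8.3 cm

Fenos: 0.73 × 4.65×10^4 km³ × (907/1027) = 2.998×10^4 km³ of water.
Spread over 3.60×10^14 m² of ocean, Δh = 2.998×10^13 / 3.60×10^14 = 0.0833 m = 8.3 cm.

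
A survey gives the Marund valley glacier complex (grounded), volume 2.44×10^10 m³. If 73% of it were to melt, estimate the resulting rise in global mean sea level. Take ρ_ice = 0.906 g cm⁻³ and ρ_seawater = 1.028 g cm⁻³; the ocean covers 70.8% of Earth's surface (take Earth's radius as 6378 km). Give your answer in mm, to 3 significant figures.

Marund: 0.73 × 2.44×10^10 m³ × (906/1028) = 1.570×10^10 m³ of water.
Spread over 3.62×10^14 m² of ocean, Δh = 1.570×10^10 / 3.62×10^14 = 4.34×10^-5 m = 0.0434 mm.

≈ 0.0434 mm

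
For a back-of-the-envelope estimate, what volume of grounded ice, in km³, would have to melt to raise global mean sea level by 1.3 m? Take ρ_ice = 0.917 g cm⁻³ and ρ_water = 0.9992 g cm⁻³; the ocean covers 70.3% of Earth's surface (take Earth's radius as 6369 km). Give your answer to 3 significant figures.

≈ 5.08×10^5 km³

Required water volume = Δh × A = 1.3 m × 3.58×10^14 m² = 4.659×10^14 m³ = 4.659×10^5 km³.
Ice volume = water volume × ρ_w/ρ_ice = 4.659×10^5 × 999.2/917 = 5.08×10^5 km³.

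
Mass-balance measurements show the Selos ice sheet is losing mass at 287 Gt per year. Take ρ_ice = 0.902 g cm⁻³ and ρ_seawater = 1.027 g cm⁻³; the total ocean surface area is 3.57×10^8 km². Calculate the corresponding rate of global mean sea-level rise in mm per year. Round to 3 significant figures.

ρ_w = 1.027 g cm⁻³ = 1027 kg m⁻³. Annual water volume added = 287 Gt / ρ_w = 2.870×10^14 kg / 1027 kg m⁻³ = 2.795×10^11 m³.
Δh per year = 2.795×10^11 / 3.57×10^14 = 7.83×10^-4 m = 0.783 mm.

≈ 0.783 mm/yr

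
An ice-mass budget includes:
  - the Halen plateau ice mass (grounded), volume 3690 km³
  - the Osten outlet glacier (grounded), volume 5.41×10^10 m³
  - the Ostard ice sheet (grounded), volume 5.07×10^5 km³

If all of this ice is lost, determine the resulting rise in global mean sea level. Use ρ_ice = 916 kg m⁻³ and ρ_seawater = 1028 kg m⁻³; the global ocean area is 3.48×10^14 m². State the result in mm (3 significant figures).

Halen: 3690 km³ × (916/1028) = 3288 km³ of water.
Osten: 5.41×10^10 m³ × (916/1028) = 4.821×10^10 m³ of water.
Ostard: 5.07×10^5 km³ × (916/1028) = 4.518×10^5 km³ of water.
Total added water ≈ 4.551×10^14 m³ over 3.48×10^14 m² → Δh = 1.31 m = 1310 mm.

≈ 1310 mm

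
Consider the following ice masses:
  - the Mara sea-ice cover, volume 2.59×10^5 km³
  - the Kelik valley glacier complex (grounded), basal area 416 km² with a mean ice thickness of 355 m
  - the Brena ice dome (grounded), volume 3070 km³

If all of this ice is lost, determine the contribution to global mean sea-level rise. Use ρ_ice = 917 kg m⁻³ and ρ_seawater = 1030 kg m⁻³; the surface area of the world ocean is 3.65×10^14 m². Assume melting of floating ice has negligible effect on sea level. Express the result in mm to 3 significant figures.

≈ 7.85 mm

The Mara sea-ice cover is floating and already displaces its own weight of water, so its melt adds essentially nothing to sea level.
Kelik: ice volume = 416 km² × 355 m = 147.7 km³; 147.7 × (917/1030) = 131.5 km³ of water.
Brena: 3070 km³ × (917/1030) = 2733 km³ of water.
Total added water ≈ 2.865×10^12 m³ over 3.65×10^14 m² → Δh = 7.85×10^-3 m = 7.85 mm.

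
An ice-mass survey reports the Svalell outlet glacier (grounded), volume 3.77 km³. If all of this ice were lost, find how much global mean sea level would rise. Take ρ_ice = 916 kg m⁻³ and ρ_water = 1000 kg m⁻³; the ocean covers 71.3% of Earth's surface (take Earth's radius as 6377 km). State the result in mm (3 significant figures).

≈ 9.48×10^-3 mm

Svalell: 3.77 km³ × (916/1000) = 3.453 km³ of water.
Spread over 3.64×10^14 m² of ocean, Δh = 3.453×10^9 / 3.64×10^14 = 9.48×10^-6 m = 9.48×10^-3 mm.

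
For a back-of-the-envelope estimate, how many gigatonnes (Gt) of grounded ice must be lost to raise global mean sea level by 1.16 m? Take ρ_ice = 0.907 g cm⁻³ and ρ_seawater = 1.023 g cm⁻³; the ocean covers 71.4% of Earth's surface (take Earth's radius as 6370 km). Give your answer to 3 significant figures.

≈ 4.32×10^5 Gt

Required water volume = Δh × A = 1.16 m × 3.64×10^14 m² = 4.223×10^14 m³.
ρ_w = 1.023 g cm⁻³ = 1023 kg m⁻³, so the mass of water = 4.223×10^14 m³ × 1023 kg m⁻³ = 4.320×10^17 kg = 4.32×10^5 Gt (and the same mass of ice, by conservation).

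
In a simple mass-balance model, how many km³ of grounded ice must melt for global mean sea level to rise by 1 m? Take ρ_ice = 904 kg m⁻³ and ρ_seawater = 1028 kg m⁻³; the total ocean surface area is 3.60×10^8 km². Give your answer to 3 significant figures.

Required water volume = Δh × A = 1 m × 3.60×10^14 m² = 3.600×10^14 m³ = 3.600×10^5 km³.
Ice volume = water volume × ρ_w/ρ_ice = 3.600×10^5 × 1028/904 = 4.09×10^5 km³.

≈ 4.09×10^5 km³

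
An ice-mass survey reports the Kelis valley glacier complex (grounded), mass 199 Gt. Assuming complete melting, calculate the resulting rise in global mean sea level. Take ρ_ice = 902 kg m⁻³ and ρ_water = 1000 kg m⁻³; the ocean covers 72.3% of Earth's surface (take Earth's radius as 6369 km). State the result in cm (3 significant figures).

Kelis: 199 Gt = 1.990×10^14 kg; dividing by ρ_w = 1000 kg m⁻³ gives 1.990×10^11 m³ of water.
Spread over 3.69×10^14 m² of ocean, Δh = 1.990×10^11 / 3.69×10^14 = 5.40×10^-4 m = 0.0540 cm.

≈ 0.0540 cm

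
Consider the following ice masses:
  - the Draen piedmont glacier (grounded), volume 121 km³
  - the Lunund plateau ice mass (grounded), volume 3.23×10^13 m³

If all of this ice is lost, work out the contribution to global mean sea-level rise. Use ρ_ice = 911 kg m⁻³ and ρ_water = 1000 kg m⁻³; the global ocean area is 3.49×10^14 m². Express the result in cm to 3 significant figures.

≈ 8.46 cm

Draen: 121 km³ × (911/1000) = 110.2 km³ of water.
Lunund: 3.23×10^13 m³ × (911/1000) = 2.943×10^13 m³ of water.
Total added water ≈ 2.954×10^13 m³ over 3.49×10^14 m² → Δh = 0.0846 m = 8.46 cm.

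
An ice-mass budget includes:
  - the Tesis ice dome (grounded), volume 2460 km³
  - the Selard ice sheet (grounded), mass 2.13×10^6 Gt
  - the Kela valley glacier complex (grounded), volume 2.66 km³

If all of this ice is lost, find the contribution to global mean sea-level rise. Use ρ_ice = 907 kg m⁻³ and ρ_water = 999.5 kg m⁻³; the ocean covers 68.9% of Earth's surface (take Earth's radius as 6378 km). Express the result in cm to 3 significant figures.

≈ 606 cm

Tesis: 2460 km³ × (907/999.5) = 2232 km³ of water.
Selard: 2.13×10^6 Gt = 2.130×10^18 kg; dividing by ρ_w = 999.5 kg m⁻³ gives 2.131×10^15 m³ of water.
Kela: 2.66 km³ × (907/999.5) = 2.414 km³ of water.
Total added water ≈ 2.133×10^15 m³ over 3.52×10^14 m² → Δh = 6.06 m = 606 cm.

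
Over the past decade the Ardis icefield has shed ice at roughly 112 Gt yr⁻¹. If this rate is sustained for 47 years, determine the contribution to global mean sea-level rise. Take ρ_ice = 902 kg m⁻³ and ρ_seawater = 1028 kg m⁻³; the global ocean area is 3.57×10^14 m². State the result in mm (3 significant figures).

Total mass lost = 112 Gt/yr × 47 yr = 5264 Gt = 5.264×10^15 kg.
ρ_w = 1028 kg m⁻³, so water volume = 5.264×10^15 / 1028 = 5.121×10^12 m³.
Δh = 5.121×10^12 / 3.57×10^14 = 0.0143 m = 14.3 mm.

≈ 14.3 mm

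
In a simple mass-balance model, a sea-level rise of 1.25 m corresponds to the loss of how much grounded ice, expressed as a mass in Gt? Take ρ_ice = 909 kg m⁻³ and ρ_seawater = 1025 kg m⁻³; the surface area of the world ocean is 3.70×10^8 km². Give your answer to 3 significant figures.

≈ 4.74×10^5 Gt

Required water volume = Δh × A = 1.25 m × 3.70×10^14 m² = 4.625×10^14 m³.
ρ_w = 1025 kg m⁻³, so the mass of water = 4.625×10^14 m³ × 1025 kg m⁻³ = 4.741×10^17 kg = 4.74×10^5 Gt (and the same mass of ice, by conservation).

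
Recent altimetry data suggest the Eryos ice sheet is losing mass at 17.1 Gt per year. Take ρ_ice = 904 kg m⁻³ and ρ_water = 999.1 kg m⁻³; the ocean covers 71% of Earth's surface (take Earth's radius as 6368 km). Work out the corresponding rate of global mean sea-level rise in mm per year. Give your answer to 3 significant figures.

ρ_w = 999.1 kg m⁻³. Annual water volume added = 17.1 Gt / ρ_w = 1.710×10^13 kg / 999.1 kg m⁻³ = 1.712×10^10 m³.
Δh per year = 1.712×10^10 / 3.62×10^14 = 4.73×10^-5 m = 0.0473 mm.

≈ 0.0473 mm/yr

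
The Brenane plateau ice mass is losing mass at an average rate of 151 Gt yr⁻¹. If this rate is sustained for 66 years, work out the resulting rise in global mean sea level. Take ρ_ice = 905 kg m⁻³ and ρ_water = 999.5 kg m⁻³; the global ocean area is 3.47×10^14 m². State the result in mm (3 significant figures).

Total mass lost = 151 Gt/yr × 66 yr = 9966 Gt = 9.966×10^15 kg.
ρ_w = 999.5 kg m⁻³, so water volume = 9.966×10^15 / 999.5 = 9.971×10^12 m³.
Δh = 9.971×10^12 / 3.47×10^14 = 0.0287 m = 28.7 mm.

≈ 28.7 mm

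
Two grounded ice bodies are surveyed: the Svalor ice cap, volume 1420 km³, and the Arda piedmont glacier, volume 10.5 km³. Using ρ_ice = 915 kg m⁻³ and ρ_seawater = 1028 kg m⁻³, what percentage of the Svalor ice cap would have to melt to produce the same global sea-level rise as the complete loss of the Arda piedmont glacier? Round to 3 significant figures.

Equal sea-level rise means equal mass of meltwater, i.e. equal mass of ice lost.
Ice mass of Arda: 9.608×10^12 kg; ice mass of Svalor: 1.299×10^15 kg.
Fraction required = 9.608×10^12 / 1.299×10^15 = 7.39×10^-3 → 0.739 %.

≈ 0.739 %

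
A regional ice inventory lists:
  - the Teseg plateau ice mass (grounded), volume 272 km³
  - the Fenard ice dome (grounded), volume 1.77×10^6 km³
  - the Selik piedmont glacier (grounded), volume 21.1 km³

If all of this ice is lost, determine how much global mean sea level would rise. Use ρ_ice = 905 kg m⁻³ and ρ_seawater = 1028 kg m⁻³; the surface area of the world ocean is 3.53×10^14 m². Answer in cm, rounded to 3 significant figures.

≈ 441 cm

Teseg: 272 km³ × (905/1028) = 239.5 km³ of water.
Fenard: 1.77×10^6 km³ × (905/1028) = 1.558×10^6 km³ of water.
Selik: 21.1 km³ × (905/1028) = 18.58 km³ of water.
Total added water ≈ 1.558×10^15 m³ over 3.53×10^14 m² → Δh = 4.41 m = 441 cm.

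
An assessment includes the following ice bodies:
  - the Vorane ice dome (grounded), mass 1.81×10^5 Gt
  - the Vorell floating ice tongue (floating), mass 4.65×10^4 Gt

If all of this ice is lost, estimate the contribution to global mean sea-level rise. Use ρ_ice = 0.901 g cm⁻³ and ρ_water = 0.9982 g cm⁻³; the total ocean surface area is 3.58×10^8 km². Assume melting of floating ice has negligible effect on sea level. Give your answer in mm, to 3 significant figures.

≈ 506 mm

Vorane: 1.81×10^5 Gt = 1.810×10^17 kg; dividing by ρ_w = 0.9982 g cm⁻³ = 998.2 kg m⁻³ gives 1.813×10^14 m³ of water.
The Vorell floating ice tongue is floating and already displaces its own weight of water, so its melt adds essentially nothing to sea level.
Total added water ≈ 1.813×10^14 m³ over 3.58×10^14 m² → Δh = 0.506 m = 506 mm.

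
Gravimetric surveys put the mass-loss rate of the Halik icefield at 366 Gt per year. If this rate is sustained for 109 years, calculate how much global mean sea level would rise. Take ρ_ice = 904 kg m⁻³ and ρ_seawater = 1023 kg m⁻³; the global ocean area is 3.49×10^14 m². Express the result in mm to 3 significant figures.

Total mass lost = 366 Gt/yr × 109 yr = 3.989×10^4 Gt = 3.989×10^16 kg.
ρ_w = 1023 kg m⁻³, so water volume = 3.989×10^16 / 1023 = 3.900×10^13 m³.
Δh = 3.900×10^13 / 3.49×10^14 = 0.112 m = 112 mm.

≈ 112 mm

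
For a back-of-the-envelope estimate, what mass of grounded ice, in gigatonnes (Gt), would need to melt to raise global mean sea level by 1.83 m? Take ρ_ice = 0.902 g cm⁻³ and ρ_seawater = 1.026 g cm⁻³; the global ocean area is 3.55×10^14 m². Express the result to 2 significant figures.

≈ 6.7×10^5 Gt

Required water volume = Δh × A = 1.83 m × 3.55×10^14 m² = 6.496×10^14 m³.
ρ_w = 1.026 g cm⁻³ = 1026 kg m⁻³, so the mass of water = 6.496×10^14 m³ × 1026 kg m⁻³ = 6.665×10^17 kg = 6.7×10^5 Gt (and the same mass of ice, by conservation).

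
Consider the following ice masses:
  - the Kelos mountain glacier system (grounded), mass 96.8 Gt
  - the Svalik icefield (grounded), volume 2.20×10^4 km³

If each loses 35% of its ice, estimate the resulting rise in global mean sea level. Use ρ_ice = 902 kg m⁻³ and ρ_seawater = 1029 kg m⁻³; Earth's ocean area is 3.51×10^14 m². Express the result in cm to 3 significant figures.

≈ 1.93 cm

Kelos: 0.35 × 96.8 Gt = 3.388×10^13 kg; dividing by ρ_w = 1029 kg m⁻³ gives 3.293×10^10 m³ of water.
Svalik: 0.35 × 2.20×10^4 km³ × (902/1029) = 6750 km³ of water.
Total added water ≈ 6.783×10^12 m³ over 3.51×10^14 m² → Δh = 0.0193 m = 1.93 cm.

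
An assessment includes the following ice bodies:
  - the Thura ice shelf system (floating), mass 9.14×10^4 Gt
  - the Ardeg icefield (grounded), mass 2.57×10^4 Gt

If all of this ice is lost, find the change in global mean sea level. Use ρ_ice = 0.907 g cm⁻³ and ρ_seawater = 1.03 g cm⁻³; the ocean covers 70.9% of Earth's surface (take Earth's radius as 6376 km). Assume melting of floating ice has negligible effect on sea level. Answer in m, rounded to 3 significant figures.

≈ 0.0689 m

The Thura ice shelf system is floating and already displaces its own weight of water, so its melt adds essentially nothing to sea level.
Ardeg: 2.57×10^4 Gt = 2.570×10^16 kg; dividing by ρ_w = 1.03 g cm⁻³ = 1030 kg m⁻³ gives 2.495×10^13 m³ of water.
Total added water ≈ 2.495×10^13 m³ over 3.62×10^14 m² → Δh = 0.0689 m.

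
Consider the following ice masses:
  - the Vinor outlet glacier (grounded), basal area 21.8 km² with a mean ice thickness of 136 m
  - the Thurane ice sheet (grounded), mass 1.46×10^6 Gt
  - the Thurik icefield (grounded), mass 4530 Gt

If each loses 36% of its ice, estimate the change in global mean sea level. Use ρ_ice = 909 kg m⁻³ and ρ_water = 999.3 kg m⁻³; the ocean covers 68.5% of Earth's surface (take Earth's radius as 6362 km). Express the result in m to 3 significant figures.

≈ 1.51 m

Vinor: ice volume = 21.8 km² × 136 m = 2.965 km³; 0.36 × 2.965 × (909/999.3) = 0.9709 km³ of water.
Thurane: 0.36 × 1.46×10^6 Gt = 5.256×10^17 kg; dividing by ρ_w = 999.3 kg m⁻³ gives 5.260×10^14 m³ of water.
Thurik: 0.36 × 4530 Gt = 1.631×10^15 kg; dividing by ρ_w = 999.3 kg m⁻³ gives 1.632×10^12 m³ of water.
Total added water ≈ 5.276×10^14 m³ over 3.48×10^14 m² → Δh = 1.51 m.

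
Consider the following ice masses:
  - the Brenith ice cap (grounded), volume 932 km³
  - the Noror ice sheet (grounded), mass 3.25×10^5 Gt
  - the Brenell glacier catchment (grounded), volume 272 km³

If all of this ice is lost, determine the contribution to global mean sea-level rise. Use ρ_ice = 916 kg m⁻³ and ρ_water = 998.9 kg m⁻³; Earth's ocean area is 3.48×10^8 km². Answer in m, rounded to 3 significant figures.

Brenith: 932 km³ × (916/998.9) = 854.7 km³ of water.
Noror: 3.25×10^5 Gt = 3.250×10^17 kg; dividing by ρ_w = 998.9 kg m⁻³ gives 3.254×10^14 m³ of water.
Brenell: 272 km³ × (916/998.9) = 249.4 km³ of water.
Total added water ≈ 3.265×10^14 m³ over 3.48×10^14 m² → Δh = 0.938 m.

≈ 0.938 m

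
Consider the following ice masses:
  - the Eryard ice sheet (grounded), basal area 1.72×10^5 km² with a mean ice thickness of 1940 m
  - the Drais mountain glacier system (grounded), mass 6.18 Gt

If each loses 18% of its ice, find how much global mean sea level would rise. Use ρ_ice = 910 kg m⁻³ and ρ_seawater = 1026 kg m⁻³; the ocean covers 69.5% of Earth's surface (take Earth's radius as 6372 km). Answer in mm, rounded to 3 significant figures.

Eryard: ice volume = 1.72×10^5 km² × 1940 m = 3.337×10^5 km³; 0.18 × 3.337×10^5 × (910/1026) = 5.327×10^4 km³ of water.
Drais: 0.18 × 6.18 Gt = 1.112×10^12 kg; dividing by ρ_w = 1026 kg m⁻³ gives 1.084×10^9 m³ of water.
Total added water ≈ 5.327×10^13 m³ over 3.55×10^14 m² → Δh = 0.150 m = 150 mm.

≈ 150 mm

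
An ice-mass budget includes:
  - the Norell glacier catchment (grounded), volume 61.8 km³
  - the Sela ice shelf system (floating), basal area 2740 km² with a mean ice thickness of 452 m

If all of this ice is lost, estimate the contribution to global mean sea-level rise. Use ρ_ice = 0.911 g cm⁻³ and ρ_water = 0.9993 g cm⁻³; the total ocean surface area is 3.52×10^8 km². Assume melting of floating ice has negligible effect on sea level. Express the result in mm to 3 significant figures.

Norell: 61.8 km³ × (911/999.3) = 56.34 km³ of water.
The Sela ice shelf system is floating and already displaces its own weight of water, so its melt adds essentially nothing to sea level.
Total added water ≈ 5.634×10^10 m³ over 3.52×10^14 m² → Δh = 1.60×10^-4 m = 0.160 mm.

≈ 0.160 mm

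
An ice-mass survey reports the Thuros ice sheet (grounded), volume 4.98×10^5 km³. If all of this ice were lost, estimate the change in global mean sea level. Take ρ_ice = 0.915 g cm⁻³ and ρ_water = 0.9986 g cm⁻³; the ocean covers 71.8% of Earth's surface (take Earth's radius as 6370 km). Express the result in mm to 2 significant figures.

Thuros: 4.98×10^5 km³ × (915/998.6) = 4.563×10^5 km³ of water.
Spread over 3.66×10^14 m² of ocean, Δh = 4.563×10^14 / 3.66×10^14 = 1.25 m = 1200 mm.

≈ 1200 mm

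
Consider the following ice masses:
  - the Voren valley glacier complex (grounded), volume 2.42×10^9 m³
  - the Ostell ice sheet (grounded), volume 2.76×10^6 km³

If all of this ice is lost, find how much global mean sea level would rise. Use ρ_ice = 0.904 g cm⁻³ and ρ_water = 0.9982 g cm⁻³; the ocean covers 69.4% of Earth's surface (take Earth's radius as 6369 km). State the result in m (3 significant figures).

Voren: 2.42×10^9 m³ × (904/998.2) = 2.192×10^9 m³ of water.
Ostell: 2.76×10^6 km³ × (904/998.2) = 2.500×10^6 km³ of water.
Total added water ≈ 2.500×10^15 m³ over 3.54×10^14 m² → Δh = 7.07 m.

≈ 7.07 m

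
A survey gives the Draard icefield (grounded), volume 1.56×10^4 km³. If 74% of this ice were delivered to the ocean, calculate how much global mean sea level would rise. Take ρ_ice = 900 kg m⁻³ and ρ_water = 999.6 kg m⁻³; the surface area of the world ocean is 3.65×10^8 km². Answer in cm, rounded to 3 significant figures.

Draard: 0.74 × 1.56×10^4 km³ × (900/999.6) = 1.039×10^4 km³ of water.
Spread over 3.65×10^14 m² of ocean, Δh = 1.039×10^13 / 3.65×10^14 = 0.0285 m = 2.85 cm.

≈ 2.85 cm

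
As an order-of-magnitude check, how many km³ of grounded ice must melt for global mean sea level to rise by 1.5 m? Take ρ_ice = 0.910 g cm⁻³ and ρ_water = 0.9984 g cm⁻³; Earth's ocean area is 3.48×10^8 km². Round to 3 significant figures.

Required water volume = Δh × A = 1.5 m × 3.48×10^14 m² = 5.220×10^14 m³ = 5.220×10^5 km³.
Ice volume = water volume × ρ_w/ρ_ice = 5.220×10^5 × 998.4/910 = 5.73×10^5 km³.

≈ 5.73×10^5 km³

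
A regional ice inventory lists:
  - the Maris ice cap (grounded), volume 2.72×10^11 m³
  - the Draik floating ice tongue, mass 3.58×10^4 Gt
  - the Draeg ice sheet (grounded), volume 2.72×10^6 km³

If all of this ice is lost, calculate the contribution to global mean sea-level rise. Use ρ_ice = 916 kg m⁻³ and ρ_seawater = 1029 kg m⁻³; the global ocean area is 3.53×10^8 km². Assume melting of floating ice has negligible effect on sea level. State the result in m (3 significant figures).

Maris: 2.72×10^11 m³ × (916/1029) = 2.421×10^11 m³ of water.
The Draik floating ice tongue is floating and already displaces its own weight of water, so its melt adds essentially nothing to sea level.
Draeg: 2.72×10^6 km³ × (916/1029) = 2.421×10^6 km³ of water.
Total added water ≈ 2.422×10^15 m³ over 3.53×10^14 m² → Δh = 6.86 m.

≈ 6.86 m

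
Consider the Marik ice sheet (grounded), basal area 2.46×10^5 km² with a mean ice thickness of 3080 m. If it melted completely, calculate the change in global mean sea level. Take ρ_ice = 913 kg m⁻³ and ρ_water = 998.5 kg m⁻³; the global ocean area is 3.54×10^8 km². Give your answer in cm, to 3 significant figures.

Marik: ice volume = 2.46×10^5 km² × 3080 m = 7.577×10^5 km³; 7.577×10^5 × (913/998.5) = 6.928×10^5 km³ of water.
Spread over 3.54×10^14 m² of ocean, Δh = 6.928×10^14 / 3.54×10^14 = 1.96 m = 196 cm.

≈ 196 cm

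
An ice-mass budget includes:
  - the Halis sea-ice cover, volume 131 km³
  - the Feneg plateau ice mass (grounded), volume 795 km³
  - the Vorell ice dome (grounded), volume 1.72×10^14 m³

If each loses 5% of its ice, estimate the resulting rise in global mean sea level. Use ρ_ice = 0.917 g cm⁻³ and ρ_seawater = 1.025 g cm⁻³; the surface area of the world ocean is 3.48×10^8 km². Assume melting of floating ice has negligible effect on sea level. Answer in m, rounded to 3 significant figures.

≈ 0.0222 m

The Halis sea-ice cover is floating and already displaces its own weight of water, so its melt adds essentially nothing to sea level.
Feneg: 0.05 × 795 km³ × (917/1025) = 35.56 km³ of water.
Vorell: 0.05 × 1.72×10^14 m³ × (917/1025) = 7.694×10^12 m³ of water.
Total added water ≈ 7.729×10^12 m³ over 3.48×10^14 m² → Δh = 0.0222 m.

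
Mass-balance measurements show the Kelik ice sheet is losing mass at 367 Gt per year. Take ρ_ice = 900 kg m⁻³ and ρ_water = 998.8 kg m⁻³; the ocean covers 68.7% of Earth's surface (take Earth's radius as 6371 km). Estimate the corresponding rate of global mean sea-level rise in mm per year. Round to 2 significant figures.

ρ_w = 998.8 kg m⁻³. Annual water volume added = 367 Gt / ρ_w = 3.670×10^14 kg / 998.8 kg m⁻³ = 3.674×10^11 m³.
Δh per year = 3.674×10^11 / 3.50×10^14 = 1.05×10^-3 m = 1.0 mm.

≈ 1.0 mm/yr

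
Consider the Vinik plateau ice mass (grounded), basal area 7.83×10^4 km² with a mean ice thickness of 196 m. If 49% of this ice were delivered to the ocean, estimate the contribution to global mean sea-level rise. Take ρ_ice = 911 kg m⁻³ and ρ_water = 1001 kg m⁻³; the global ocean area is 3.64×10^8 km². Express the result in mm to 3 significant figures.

Vinik: ice volume = 7.83×10^4 km² × 196 m = 1.535×10^4 km³; 0.49 × 1.535×10^4 × (911/1001) = 6844 km³ of water.
Spread over 3.64×10^14 m² of ocean, Δh = 6.844×10^12 / 3.64×10^14 = 0.0188 m = 18.8 mm.

≈ 18.8 mm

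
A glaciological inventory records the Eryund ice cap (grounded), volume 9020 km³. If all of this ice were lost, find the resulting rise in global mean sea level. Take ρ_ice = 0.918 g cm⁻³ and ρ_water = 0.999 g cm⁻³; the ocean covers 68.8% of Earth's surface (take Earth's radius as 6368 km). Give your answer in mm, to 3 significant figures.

Eryund: 9020 km³ × (918/999) = 8289 km³ of water.
Spread over 3.51×10^14 m² of ocean, Δh = 8.289×10^12 / 3.51×10^14 = 0.0236 m = 23.6 mm.

≈ 23.6 mm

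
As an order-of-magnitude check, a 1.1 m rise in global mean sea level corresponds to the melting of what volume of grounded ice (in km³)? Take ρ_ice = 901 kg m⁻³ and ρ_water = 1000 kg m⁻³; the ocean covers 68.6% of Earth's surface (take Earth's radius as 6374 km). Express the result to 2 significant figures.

Required water volume = Δh × A = 1.1 m × 3.50×10^14 m² = 3.853×10^14 m³ = 3.853×10^5 km³.
Ice volume = water volume × ρ_w/ρ_ice = 3.853×10^5 × 1000/901 = 4.3×10^5 km³.

≈ 4.3×10^5 km³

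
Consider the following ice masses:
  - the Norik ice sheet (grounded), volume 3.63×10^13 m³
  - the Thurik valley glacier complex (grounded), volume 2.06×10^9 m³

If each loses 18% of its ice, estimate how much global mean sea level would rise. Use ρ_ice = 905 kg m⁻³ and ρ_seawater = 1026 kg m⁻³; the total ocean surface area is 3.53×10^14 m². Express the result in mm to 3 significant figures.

≈ 16.3 mm

Norik: 0.18 × 3.63×10^13 m³ × (905/1026) = 5.763×10^12 m³ of water.
Thurik: 0.18 × 2.06×10^9 m³ × (905/1026) = 3.271×10^8 m³ of water.
Total added water ≈ 5.764×10^12 m³ over 3.53×10^14 m² → Δh = 0.0163 m = 16.3 mm.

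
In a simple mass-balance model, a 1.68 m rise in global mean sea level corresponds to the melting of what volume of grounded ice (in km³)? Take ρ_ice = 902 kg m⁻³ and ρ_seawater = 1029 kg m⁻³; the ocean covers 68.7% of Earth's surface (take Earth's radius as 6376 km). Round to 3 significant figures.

≈ 6.73×10^5 km³

Required water volume = Δh × A = 1.68 m × 3.51×10^14 m² = 5.896×10^14 m³ = 5.896×10^5 km³.
Ice volume = water volume × ρ_w/ρ_ice = 5.896×10^5 × 1029/902 = 6.73×10^5 km³.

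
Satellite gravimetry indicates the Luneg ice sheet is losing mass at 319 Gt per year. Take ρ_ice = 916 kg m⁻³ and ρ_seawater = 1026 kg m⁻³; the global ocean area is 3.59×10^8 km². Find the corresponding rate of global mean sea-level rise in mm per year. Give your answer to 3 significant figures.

≈ 0.866 mm/yr

ρ_w = 1026 kg m⁻³. Annual water volume added = 319 Gt / ρ_w = 3.190×10^14 kg / 1026 kg m⁻³ = 3.109×10^11 m³.
Δh per year = 3.109×10^11 / 3.59×10^14 = 8.66×10^-4 m = 0.866 mm.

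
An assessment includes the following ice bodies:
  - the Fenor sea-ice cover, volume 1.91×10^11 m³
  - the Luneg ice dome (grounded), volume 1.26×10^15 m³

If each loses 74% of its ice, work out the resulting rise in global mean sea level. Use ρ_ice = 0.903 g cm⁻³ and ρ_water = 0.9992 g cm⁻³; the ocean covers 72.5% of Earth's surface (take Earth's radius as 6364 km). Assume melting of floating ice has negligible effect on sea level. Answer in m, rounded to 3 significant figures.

The Fenor sea-ice cover is floating and already displaces its own weight of water, so its melt adds essentially nothing to sea level.
Luneg: 0.74 × 1.26×10^15 m³ × (903/999.2) = 8.426×10^14 m³ of water.
Total added water ≈ 8.426×10^14 m³ over 3.69×10^14 m² → Δh = 2.28 m.

≈ 2.28 m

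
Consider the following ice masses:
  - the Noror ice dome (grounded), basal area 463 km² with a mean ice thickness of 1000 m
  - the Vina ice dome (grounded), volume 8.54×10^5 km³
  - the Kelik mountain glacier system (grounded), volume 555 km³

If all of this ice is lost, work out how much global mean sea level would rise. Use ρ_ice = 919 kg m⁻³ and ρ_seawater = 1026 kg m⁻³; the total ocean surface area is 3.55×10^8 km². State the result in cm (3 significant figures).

≈ 216 cm

Noror: ice volume = 463 km² × 1000 m = 463.0 km³; 463.0 × (919/1026) = 414.7 km³ of water.
Vina: 8.54×10^5 km³ × (919/1026) = 7.649×10^5 km³ of water.
Kelik: 555 km³ × (919/1026) = 497.1 km³ of water.
Total added water ≈ 7.658×10^14 m³ over 3.55×10^14 m² → Δh = 2.16 m = 216 cm.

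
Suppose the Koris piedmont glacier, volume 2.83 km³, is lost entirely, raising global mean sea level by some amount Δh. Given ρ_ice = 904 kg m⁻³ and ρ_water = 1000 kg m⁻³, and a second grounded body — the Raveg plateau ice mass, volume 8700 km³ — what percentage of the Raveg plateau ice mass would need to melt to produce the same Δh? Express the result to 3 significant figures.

Equal sea-level rise means equal mass of meltwater, i.e. equal mass of ice lost.
Ice mass of Koris: 2.558×10^12 kg; ice mass of Raveg: 7.865×10^15 kg.
Fraction required = 2.558×10^12 / 7.865×10^15 = 3.25×10^-4 → 0.0325 %.

≈ 0.0325 %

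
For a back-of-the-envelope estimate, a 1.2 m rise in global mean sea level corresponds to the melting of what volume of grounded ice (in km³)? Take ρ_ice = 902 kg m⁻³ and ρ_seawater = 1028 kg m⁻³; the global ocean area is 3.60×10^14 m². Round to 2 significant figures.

Required water volume = Δh × A = 1.2 m × 3.60×10^14 m² = 4.320×10^14 m³ = 4.320×10^5 km³.
Ice volume = water volume × ρ_w/ρ_ice = 4.320×10^5 × 1028/902 = 4.9×10^5 km³.

≈ 4.9×10^5 km³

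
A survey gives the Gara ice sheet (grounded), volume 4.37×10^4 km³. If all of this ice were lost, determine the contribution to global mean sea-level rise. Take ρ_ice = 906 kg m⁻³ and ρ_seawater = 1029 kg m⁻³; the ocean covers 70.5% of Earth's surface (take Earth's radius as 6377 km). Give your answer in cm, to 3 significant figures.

≈ 10.7 cm

Gara: 4.37×10^4 km³ × (906/1029) = 3.848×10^4 km³ of water.
Spread over 3.60×10^14 m² of ocean, Δh = 3.848×10^13 / 3.60×10^14 = 0.107 m = 10.7 cm.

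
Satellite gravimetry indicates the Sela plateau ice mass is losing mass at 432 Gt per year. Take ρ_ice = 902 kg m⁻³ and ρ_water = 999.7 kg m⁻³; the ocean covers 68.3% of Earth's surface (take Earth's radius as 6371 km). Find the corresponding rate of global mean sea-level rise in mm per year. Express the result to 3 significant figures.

≈ 1.24 mm/yr

ρ_w = 999.7 kg m⁻³. Annual water volume added = 432 Gt / ρ_w = 4.320×10^14 kg / 999.7 kg m⁻³ = 4.321×10^11 m³.
Δh per year = 4.321×10^11 / 3.48×10^14 = 1.24×10^-3 m = 1.24 mm.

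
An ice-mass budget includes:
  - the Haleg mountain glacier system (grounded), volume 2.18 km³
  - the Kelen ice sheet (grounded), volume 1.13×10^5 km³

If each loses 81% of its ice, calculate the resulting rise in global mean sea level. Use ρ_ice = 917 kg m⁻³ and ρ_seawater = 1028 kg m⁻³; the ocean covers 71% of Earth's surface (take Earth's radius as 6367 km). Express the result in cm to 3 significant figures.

Haleg: 0.81 × 2.18 km³ × (917/1028) = 1.575 km³ of water.
Kelen: 0.81 × 1.13×10^5 km³ × (917/1028) = 8.165×10^4 km³ of water.
Total added water ≈ 8.165×10^13 m³ over 3.62×10^14 m² → Δh = 0.226 m = 22.6 cm.

≈ 22.6 cm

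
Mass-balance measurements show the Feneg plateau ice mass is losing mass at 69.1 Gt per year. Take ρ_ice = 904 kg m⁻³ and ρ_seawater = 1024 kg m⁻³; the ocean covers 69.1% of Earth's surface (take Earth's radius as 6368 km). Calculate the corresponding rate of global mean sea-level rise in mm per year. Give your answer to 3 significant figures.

≈ 0.192 mm/yr

ρ_w = 1024 kg m⁻³. Annual water volume added = 69.1 Gt / ρ_w = 6.910×10^13 kg / 1024 kg m⁻³ = 6.748×10^10 m³.
Δh per year = 6.748×10^10 / 3.52×10^14 = 1.92×10^-4 m = 0.192 mm.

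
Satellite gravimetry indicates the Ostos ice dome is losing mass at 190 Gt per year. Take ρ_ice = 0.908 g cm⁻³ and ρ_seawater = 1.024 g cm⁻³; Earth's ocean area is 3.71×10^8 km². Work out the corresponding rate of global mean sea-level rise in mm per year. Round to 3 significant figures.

≈ 0.500 mm/yr

ρ_w = 1.024 g cm⁻³ = 1024 kg m⁻³. Annual water volume added = 190 Gt / ρ_w = 1.900×10^14 kg / 1024 kg m⁻³ = 1.855×10^11 m³.
Δh per year = 1.855×10^11 / 3.71×10^14 = 5.00×10^-4 m = 0.500 mm.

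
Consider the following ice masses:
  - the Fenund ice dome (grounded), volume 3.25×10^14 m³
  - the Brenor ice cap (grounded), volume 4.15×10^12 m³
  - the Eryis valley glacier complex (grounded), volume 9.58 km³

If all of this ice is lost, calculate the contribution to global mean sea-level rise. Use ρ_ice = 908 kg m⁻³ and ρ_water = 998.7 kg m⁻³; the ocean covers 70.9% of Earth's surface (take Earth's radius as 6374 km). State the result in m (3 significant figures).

Fenund: 3.25×10^14 m³ × (908/998.7) = 2.955×10^14 m³ of water.
Brenor: 4.15×10^12 m³ × (908/998.7) = 3.773×10^12 m³ of water.
Eryis: 9.58 km³ × (908/998.7) = 8.710 km³ of water.
Total added water ≈ 2.993×10^14 m³ over 3.62×10^14 m² → Δh = 0.827 m.

≈ 0.827 m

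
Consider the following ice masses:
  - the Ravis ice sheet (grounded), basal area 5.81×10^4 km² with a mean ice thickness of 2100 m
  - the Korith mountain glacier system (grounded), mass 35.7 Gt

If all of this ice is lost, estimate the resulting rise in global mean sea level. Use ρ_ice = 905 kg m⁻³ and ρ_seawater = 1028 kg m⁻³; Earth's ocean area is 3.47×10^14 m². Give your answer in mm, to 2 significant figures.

Ravis: ice volume = 5.81×10^4 km² × 2100 m = 1.220×10^5 km³; 1.220×10^5 × (905/1028) = 1.074×10^5 km³ of water.
Korith: 35.7 Gt = 3.570×10^13 kg; dividing by ρ_w = 1028 kg m⁻³ gives 3.473×10^10 m³ of water.
Total added water ≈ 1.074×10^14 m³ over 3.47×10^14 m² → Δh = 0.310 m = 310 mm.

≈ 310 mm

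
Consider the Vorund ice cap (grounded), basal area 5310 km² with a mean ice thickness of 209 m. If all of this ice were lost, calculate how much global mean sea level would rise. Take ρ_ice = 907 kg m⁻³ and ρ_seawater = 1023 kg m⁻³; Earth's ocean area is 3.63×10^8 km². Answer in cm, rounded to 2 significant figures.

Vorund: ice volume = 5310 km² × 209 m = 1110 km³; 1110 × (907/1023) = 983.9 km³ of water.
Spread over 3.63×10^14 m² of ocean, Δh = 9.839×10^11 / 3.63×10^14 = 2.71×10^-3 m = 0.27 cm.

≈ 0.27 cm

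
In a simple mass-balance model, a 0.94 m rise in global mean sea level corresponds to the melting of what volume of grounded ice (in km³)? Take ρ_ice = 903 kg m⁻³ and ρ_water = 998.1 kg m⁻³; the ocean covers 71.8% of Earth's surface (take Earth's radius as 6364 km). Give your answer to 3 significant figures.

Required water volume = Δh × A = 0.94 m × 3.65×10^14 m² = 3.435×10^14 m³ = 3.435×10^5 km³.
Ice volume = water volume × ρ_w/ρ_ice = 3.435×10^5 × 998.1/903 = 3.80×10^5 km³.

≈ 3.80×10^5 km³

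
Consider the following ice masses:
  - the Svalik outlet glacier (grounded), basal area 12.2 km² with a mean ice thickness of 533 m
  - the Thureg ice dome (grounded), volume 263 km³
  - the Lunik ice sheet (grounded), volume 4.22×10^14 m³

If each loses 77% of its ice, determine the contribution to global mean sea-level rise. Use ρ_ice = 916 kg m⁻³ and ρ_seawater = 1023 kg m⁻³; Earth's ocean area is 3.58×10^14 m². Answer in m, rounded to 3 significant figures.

Svalik: ice volume = 12.2 km² × 533 m = 6.503 km³; 0.77 × 6.503 × (916/1023) = 4.483 km³ of water.
Thureg: 0.77 × 263 km³ × (916/1023) = 181.3 km³ of water.
Lunik: 0.77 × 4.22×10^14 m³ × (916/1023) = 2.910×10^14 m³ of water.
Total added water ≈ 2.911×10^14 m³ over 3.58×10^14 m² → Δh = 0.813 m.

≈ 0.813 m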